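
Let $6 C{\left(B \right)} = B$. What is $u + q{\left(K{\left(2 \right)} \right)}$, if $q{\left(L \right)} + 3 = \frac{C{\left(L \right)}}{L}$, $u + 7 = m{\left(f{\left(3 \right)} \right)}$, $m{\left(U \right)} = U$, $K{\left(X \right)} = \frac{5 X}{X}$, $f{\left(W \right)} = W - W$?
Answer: $- \frac{59}{6} \approx -9.8333$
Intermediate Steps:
$f{\left(W \right)} = 0$
$K{\left(X \right)} = 5$
$u = -7$ ($u = -7 + 0 = -7$)
$C{\left(B \right)} = \frac{B}{6}$
$q{\left(L \right)} = - \frac{17}{6}$ ($q{\left(L \right)} = -3 + \frac{\frac{1}{6} L}{L} = -3 + \frac{1}{6} = - \frac{17}{6}$)
$u + q{\left(K{\left(2 \right)} \right)} = -7 - \frac{17}{6} = - \frac{59}{6}$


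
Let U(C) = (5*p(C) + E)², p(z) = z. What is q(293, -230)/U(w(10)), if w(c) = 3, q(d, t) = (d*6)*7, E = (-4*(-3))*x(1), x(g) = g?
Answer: 4102/243 ≈ 16.881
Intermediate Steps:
E = 12 (E = -4*(-3)*1 = 12*1 = 12)
q(d, t) = 42*d (q(d, t) = (6*d)*7 = 42*d)
U(C) = (12 + 5*C)² (U(C) = (5*C + 12)² = (12 + 5*C)²)
q(293, -230)/U(w(10)) = (42*293)/((12 + 5*3)²) = 12306/((12 + 15)²) = 12306/(27²) = 12306/729 = 12306*(1/729) = 4102/243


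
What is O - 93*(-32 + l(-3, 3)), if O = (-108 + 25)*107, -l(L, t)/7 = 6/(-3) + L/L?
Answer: -6556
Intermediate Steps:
l(L, t) = 7 (l(L, t) = -7*(6/(-3) + L/L) = -7*(6*(-⅓) + 1) = -7*(-2 + 1) = -7*(-1) = 7)
O = -8881 (O = -83*107 = -8881)
O - 93*(-32 + l(-3, 3)) = -8881 - 93*(-32 + 7) = -8881 - 93*(-25) = -8881 + 2325 = -6556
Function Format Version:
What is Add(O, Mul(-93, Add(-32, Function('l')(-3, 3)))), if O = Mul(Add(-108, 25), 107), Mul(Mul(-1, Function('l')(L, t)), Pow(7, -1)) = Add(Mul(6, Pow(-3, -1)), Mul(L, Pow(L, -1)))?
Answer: -6556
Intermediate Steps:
Function('l')(L, t) = 7 (Function('l')(L, t) = Mul(-7, Add(Mul(6, Pow(-3, -1)), Mul(L, Pow(L, -1)))) = Mul(-7, Add(Mul(6, Rational(-1, 3)), 1)) = Mul(-7, Add(-2, 1)) = Mul(-7, -1) = 7)
O = -8881 (O = Mul(-83, 107) = -8881)
Add(O, Mul(-93, Add(-32, Function('l')(-3, 3)))) = Add(-8881, Mul(-93, Add(-32, 7))) = Add(-8881, Mul(-93, -25)) = Add(-8881, 2325) = -6556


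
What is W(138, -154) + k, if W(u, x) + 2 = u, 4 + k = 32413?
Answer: 32545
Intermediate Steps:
k = 32409 (k = -4 + 32413 = 32409)
W(u, x) = -2 + u
W(138, -154) + k = (-2 + 138) + 32409 = 136 + 32409 = 32545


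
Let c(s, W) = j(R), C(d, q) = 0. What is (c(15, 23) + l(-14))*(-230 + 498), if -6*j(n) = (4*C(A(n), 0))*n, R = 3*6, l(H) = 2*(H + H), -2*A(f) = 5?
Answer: -15008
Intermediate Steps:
A(f) = -5/2 (A(f) = -½*5 = -5/2)
l(H) = 4*H (l(H) = 2*(2*H) = 4*H)
R = 18
j(n) = 0 (j(n) = -4*0*n/6 = -0*n = -⅙*0 = 0)
c(s, W) = 0
(c(15, 23) + l(-14))*(-230 + 498) = (0 + 4*(-14))*(-230 + 498) = (0 - 56)*268 = -56*268 = -15008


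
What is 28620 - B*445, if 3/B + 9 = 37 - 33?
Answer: 28887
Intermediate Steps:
B = -3/5 (B = 3/(-9 + (37 - 33)) = 3/(-9 + 4) = 3/(-5) = 3*(-1/5) = -3/5 ≈ -0.60000)
28620 - B*445 = 28620 - (-3)*445/5 = 28620 - 1*(-267) = 28620 + 267 = 28887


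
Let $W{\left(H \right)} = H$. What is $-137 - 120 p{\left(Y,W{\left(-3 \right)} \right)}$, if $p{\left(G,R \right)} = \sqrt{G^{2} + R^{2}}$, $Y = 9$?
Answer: $-137 - 360 \sqrt{10} \approx -1275.4$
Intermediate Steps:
$-137 - 120 p{\left(Y,W{\left(-3 \right)} \right)} = -137 - 120 \sqrt{9^{2} + \left(-3\right)^{2}} = -137 - 120 \sqrt{81 + 9} = -137 - 120 \sqrt{90} = -137 - 120 \cdot 3 \sqrt{10} = -137 - 360 \sqrt{10}$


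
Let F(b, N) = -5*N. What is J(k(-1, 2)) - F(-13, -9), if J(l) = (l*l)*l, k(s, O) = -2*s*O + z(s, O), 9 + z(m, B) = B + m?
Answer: -109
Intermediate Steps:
z(m, B) = -9 + B + m (z(m, B) = -9 + (B + m) = -9 + B + m)
k(s, O) = -9 + O + s - 2*O*s (k(s, O) = -2*s*O + (-9 + O + s) = -2*O*s + (-9 + O + s) = -9 + O + s - 2*O*s)
J(l) = l³ (J(l) = l²*l = l³)
J(k(-1, 2)) - F(-13, -9) = (-9 + 2 - 1 - 2*2*(-1))³ - (-5)*(-9) = (-9 + 2 - 1 + 4)³ - 1*45 = (-4)³ - 45 = -64 - 45 = -109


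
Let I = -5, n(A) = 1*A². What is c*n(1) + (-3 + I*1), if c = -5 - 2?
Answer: -15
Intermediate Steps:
n(A) = A²
c = -7
c*n(1) + (-3 + I*1) = -7*1² + (-3 - 5*1) = -7*1 + (-3 - 5) = -7 - 8 = -15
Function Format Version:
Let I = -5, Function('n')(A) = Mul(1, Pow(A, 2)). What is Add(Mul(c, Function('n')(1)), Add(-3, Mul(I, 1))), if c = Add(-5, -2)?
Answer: -15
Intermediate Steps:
Function('n')(A) = Pow(A, 2)
c = -7
Add(Mul(c, Function('n')(1)), Add(-3, Mul(I, 1))) = Add(Mul(-7, Pow(1, 2)), Add(-3, Mul(-5, 1))) = Add(Mul(-7, 1), Add(-3, -5)) = Add(-7, -8) = -15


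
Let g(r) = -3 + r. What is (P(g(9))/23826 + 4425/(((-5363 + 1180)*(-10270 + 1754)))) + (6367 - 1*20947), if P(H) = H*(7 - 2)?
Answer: -2062437930269225/141456661588 ≈ -14580.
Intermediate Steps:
P(H) = 5*H (P(H) = H*5 = 5*H)
(P(g(9))/23826 + 4425/(((-5363 + 1180)*(-10270 + 1754)))) + (6367 - 1*20947) = ((5*(-3 + 9))/23826 + 4425/(((-5363 + 1180)*(-10270 + 1754)))) + (6367 - 1*20947) = ((5*6)*(1/23826) + 4425/((-4183*(-8516)))) + (6367 - 20947) = (30*(1/23826) + 4425/35622428) - 14580 = (5/3971 + 4425*(1/35622428)) - 14580 = (5/3971 + 4425/35622428) - 14580 = 195683815/141456661588 - 14580 = -2062437930269225/141456661588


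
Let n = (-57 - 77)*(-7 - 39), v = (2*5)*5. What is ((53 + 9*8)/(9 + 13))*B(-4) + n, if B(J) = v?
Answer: 70929/11 ≈ 6448.1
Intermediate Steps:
v = 50 (v = 10*5 = 50)
B(J) = 50
n = 6164 (n = -134*(-46) = 6164)
((53 + 9*8)/(9 + 13))*B(-4) + n = ((53 + 9*8)/(9 + 13))*50 + 6164 = ((53 + 72)/22)*50 + 6164 = (125*(1/22))*50 + 6164 = (125/22)*50 + 6164 = 3125/11 + 6164 = 70929/11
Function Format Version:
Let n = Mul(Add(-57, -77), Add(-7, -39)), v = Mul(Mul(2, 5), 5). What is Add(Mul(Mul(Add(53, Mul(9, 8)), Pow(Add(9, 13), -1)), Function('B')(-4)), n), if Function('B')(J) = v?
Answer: Rational(70929, 11) ≈ 6448.1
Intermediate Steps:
v = 50 (v = Mul(10, 5) = 50)
Function('B')(J) = 50
n = 6164 (n = Mul(-134, -46) = 6164)
Add(Mul(Mul(Add(53, Mul(9, 8)), Pow(Add(9, 13), -1)), Function('B')(-4)), n) = Add(Mul(Mul(Add(53, Mul(9, 8)), Pow(Add(9, 13), -1)), 50), 6164) = Add(Mul(Mul(Add(53, 72), Pow(22, -1)), 50), 6164) = Add(Mul(Mul(125, Rational(1, 22)), 50), 6164) = Add(Mul(Rational(125, 22), 50), 6164) = Add(Rational(3125, 11), 6164) = Rational(70929, 11)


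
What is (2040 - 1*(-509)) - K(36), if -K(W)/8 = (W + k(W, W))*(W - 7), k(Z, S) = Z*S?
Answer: 311573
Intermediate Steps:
k(Z, S) = S*Z
K(W) = -8*(-7 + W)*(W + W²) (K(W) = -8*(W + W*W)*(W - 7) = -8*(W + W²)*(-7 + W) = -8*(-7 + W)*(W + W²))
(2040 - 1*(-509)) - K(36) = (2040 - 1*(-509)) - 8*36*(7 - 1*36² + 6*36) = (2040 + 509) - 8*36*(7 - 1*1296 + 216) = 2549 - 8*36*(7 - 1296 + 216) = 2549 - 8*36*(-1073) = 2549 - 1*(-309024) = 2549 + 309024 = 311573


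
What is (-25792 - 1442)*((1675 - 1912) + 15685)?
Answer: -420710832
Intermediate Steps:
(-25792 - 1442)*((1675 - 1912) + 15685) = -27234*(-237 + 15685) = -27234*15448 = -420710832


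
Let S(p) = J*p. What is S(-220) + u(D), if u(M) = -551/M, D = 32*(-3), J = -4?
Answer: 85031/96 ≈ 885.74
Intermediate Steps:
S(p) = -4*p
D = -96
S(-220) + u(D) = -4*(-220) - 551/(-96) = 880 - 551*(-1/96) = 880 + 551/96 = 85031/96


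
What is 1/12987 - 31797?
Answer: -412947638/12987 ≈ -31797.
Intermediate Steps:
1/12987 - 31797 = -412947638/12987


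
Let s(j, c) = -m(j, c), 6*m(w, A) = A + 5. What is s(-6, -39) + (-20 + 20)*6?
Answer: 17/3 ≈ 5.6667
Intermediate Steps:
m(w, A) = ⅚ + A/6 (m(w, A) = (A + 5)/6 = (5 + A)/6 = ⅚ + A/6)
s(j, c) = -⅚ - c/6 (s(j, c) = -(⅚ + c/6) = -⅚ - c/6)
s(-6, -39) + (-20 + 20)*6 = (-⅚ - ⅙*(-39)) + (-20 + 20)*6 = (-⅚ + 13/2) + 0*6 = 17/3 + 0 = 17/3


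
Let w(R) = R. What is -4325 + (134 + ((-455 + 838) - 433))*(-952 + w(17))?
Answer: -82865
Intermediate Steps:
-4325 + (134 + ((-455 + 838) - 433))*(-952 + w(17)) = -4325 + (134 + ((-455 + 838) - 433))*(-952 + 17) = -4325 + (134 + (383 - 433))*(-935) = -4325 + (134 - 50)*(-935) = -4325 + 84*(-935) = -4325 - 78540 = -82865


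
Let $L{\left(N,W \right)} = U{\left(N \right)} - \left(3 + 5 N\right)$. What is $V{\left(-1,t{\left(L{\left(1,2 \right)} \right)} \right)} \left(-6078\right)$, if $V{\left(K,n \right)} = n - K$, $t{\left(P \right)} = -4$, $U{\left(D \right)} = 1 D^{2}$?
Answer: $18234$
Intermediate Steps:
$U{\left(D \right)} = D^{2}$
$L{\left(N,W \right)} = -3 + N^{2} - 5 N$ ($L{\left(N,W \right)} = N^{2} - \left(3 + 5 N\right) = -3 + N^{2} - 5 N$)
$V{\left(-1,t{\left(L{\left(1,2 \right)} \right)} \right)} \left(-6078\right) = \left(-4 - -1\right) \left(-6078\right) = \left(-4 + 1\right) \left(-6078\right) = \left(-3\right) \left(-6078\right) = 18234$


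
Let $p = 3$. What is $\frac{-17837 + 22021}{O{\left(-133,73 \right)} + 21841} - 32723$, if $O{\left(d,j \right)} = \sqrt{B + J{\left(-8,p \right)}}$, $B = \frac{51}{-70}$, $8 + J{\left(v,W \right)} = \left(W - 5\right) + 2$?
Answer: $\frac{- 32723 \sqrt{42770} + 50028920130 i}{\sqrt{42770} - 1528870 i} \approx -32723.0 - 2.5913 \cdot 10^{-5} i$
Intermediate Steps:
$J{\left(v,W \right)} = -11 + W$ ($J{\left(v,W \right)} = -8 + \left(\left(W - 5\right) + 2\right) = -8 + \left(\left(-5 + W\right) + 2\right) = -8 + \left(-3 + W\right) = -11 + W$)
$B = - \frac{51}{70}$ ($B = 51 \left(- \frac{1}{70}\right) = - \frac{51}{70} \approx -0.72857$)
$O{\left(d,j \right)} = \frac{i \sqrt{42770}}{70}$ ($O{\left(d,j \right)} = \sqrt{- \frac{51}{70} + \left(-11 + 3\right)} = \sqrt{- \frac{51}{70} - 8} = \sqrt{- \frac{611}{70}} = \frac{i \sqrt{42770}}{70}$)
$\frac{-17837 + 22021}{O{\left(-133,73 \right)} + 21841} - 32723 = \frac{-17837 + 22021}{\frac{i \sqrt{42770}}{70} + 21841} - 32723 = \frac{4184}{21841 + \frac{i \sqrt{42770}}{70}} - 32723 = -32723 + \frac{4184}{21841 + \frac{i \sqrt{42770}}{70}}$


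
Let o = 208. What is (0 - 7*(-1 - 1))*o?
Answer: 2912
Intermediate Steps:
(0 - 7*(-1 - 1))*o = (0 - 7*(-1 - 1))*208 = (0 - 7*(-2))*208 = (0 + 14)*208 = 14*208 = 2912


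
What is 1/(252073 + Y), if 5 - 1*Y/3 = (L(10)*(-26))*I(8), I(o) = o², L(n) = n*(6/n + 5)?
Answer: 1/531640 ≈ 1.8810e-6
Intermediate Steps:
L(n) = n*(5 + 6/n)
Y = 279567 (Y = 15 - 3*(6 + 5*10)*(-26)*8² = 15 - 3*(6 + 50)*(-26)*64 = 15 - 3*56*(-26)*64 = 15 - (-4368)*64 = 15 - 3*(-93184) = 15 + 279552 = 279567)
1/(252073 + Y) = 1/(252073 + 279567) = 1/531640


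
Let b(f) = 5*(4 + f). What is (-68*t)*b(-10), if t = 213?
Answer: 434520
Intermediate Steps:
b(f) = 20 + 5*f
(-68*t)*b(-10) = (-68*213)*(20 + 5*(-10)) = -14484*(20 - 50) = -14484*(-30) = 434520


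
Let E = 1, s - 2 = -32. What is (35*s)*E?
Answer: -1050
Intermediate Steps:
s = -30 (s = 2 - 32 = -30)
(35*s)*E = (35*(-30))*1 = -1050*1 = -1050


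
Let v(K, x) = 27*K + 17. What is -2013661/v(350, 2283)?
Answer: -2013661/9467 ≈ -212.70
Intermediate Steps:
v(K, x) = 17 + 27*K
-2013661/v(350, 2283) = -2013661/(17 + 27*350) = -2013661/(17 + 9450) = -2013661/9467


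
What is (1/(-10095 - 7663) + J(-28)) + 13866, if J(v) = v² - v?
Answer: 260651923/17758 ≈ 14678.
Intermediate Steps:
(1/(-10095 - 7663) + J(-28)) + 13866 = (1/(-10095 - 7663) - 28*(-1 - 28)) + 13866 = (1/(-17758) - 28*(-29)) + 13866 = (-1/17758 + 812) + 13866 = 14419495/17758 + 13866 = 260651923/17758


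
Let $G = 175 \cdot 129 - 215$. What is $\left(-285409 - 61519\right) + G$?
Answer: $-324568$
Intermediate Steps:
$G = 22360$ ($G = 22575 - 215 = 22360$)
$\left(-285409 - 61519\right) + G = \left(-285409 - 61519\right) + 22360 = -346928 + 22360 = -324568$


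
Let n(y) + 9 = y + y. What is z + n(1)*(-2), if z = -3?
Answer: 11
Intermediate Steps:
n(y) = -9 + 2*y (n(y) = -9 + (y + y) = -9 + 2*y)
z + n(1)*(-2) = -3 + (-9 + 2*1)*(-2) = -3 + (-9 + 2)*(-2) = -3 - 7*(-2) = -3 + 14 = 11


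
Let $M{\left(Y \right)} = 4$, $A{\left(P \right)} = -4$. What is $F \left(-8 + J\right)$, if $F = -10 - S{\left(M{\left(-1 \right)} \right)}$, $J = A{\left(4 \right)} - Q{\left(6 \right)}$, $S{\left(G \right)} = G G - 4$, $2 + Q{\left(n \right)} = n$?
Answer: $352$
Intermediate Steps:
$Q{\left(n \right)} = -2 + n$
$S{\left(G \right)} = -4 + G^{2}$ ($S{\left(G \right)} = G^{2} - 4 = -4 + G^{2}$)
$J = -8$ ($J = -4 - \left(-2 + 6\right) = -4 - 4 = -8$)
$F = -22$ ($F = -10 - \left(-4 + 4^{2}\right) = -10 - \left(-4 + 16\right) = -10 - 12 = -22$)
$F \left(-8 + J\right) = - 22 \left(-8 - 8\right) = \left(-22\right) \left(-16\right) = 352$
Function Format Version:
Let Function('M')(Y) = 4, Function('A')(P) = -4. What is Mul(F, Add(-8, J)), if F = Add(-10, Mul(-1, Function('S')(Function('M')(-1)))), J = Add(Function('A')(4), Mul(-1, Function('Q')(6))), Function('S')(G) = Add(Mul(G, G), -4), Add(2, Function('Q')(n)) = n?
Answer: 352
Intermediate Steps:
Function('Q')(n) = Add(-2, n)
Function('S')(G) = Add(-4, Pow(G, 2)) (Function('S')(G) = Add(Pow(G, 2), -4) = Add(-4, Pow(G, 2)))
J = -8 (J = Add(-4, Mul(-1, Add(-2, 6))) = Add(-4, Mul(-1, 4)) = Add(-4, -4) = -8)
F = -22 (F = Add(-10, Mul(-1, Add(-4, Pow(4, 2)))) = Add(-10, Mul(-1, Add(-4, 16))) = Add(-10, Mul(-1, 12)) = Add(-10, -12) = -22)
Mul(F, Add(-8, J)) = Mul(-22, Add(-8, -8)) = Mul(-22, -16) = 352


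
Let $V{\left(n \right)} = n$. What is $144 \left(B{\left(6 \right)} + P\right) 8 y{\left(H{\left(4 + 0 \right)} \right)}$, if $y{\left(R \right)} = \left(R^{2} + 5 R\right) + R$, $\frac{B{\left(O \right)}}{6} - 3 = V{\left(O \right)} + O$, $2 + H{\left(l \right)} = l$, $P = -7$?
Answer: $1529856$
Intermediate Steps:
$H{\left(l \right)} = -2 + l$
$B{\left(O \right)} = 18 + 12 O$ ($B{\left(O \right)} = 18 + 6 \left(O + O\right) = 18 + 6 \cdot 2 O = 18 + 12 O$)
$y{\left(R \right)} = R^{2} + 6 R$
$144 \left(B{\left(6 \right)} + P\right) 8 y{\left(H{\left(4 + 0 \right)} \right)} = 144 \left(\left(18 + 12 \cdot 6\right) - 7\right) 8 \left(-2 + \left(4 + 0\right)\right) \left(6 + \left(-2 + \left(4 + 0\right)\right)\right) = 144 \left(\left(18 + 72\right) - 7\right) 8 \left(-2 + 4\right) \left(6 + \left(-2 + 4\right)\right) = 144 \left(90 - 7\right) 8 \cdot 2 \left(6 + 2\right) = 144 \cdot 83 \cdot 8 \cdot 2 \cdot 8 = 144 \cdot 664 \cdot 16 = 95616 \cdot 16 = 1529856$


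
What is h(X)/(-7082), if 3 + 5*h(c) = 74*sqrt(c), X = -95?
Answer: 3/35410 - 37*I*sqrt(95)/17705 ≈ 8.4722e-5 - 0.020369*I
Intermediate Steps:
h(c) = -3/5 + 74*sqrt(c)/5 (h(c) = -3/5 + (74*sqrt(c))/5 = -3/5 + 74*sqrt(c)/5)
h(X)/(-7082) = (-3/5 + 74*sqrt(-95)/5)/(-7082) = (-3/5 + 74*(I*sqrt(95))/5)*(-1/7082) = (-3/5 + 74*I*sqrt(95)/5)*(-1/7082) = 3/35410 - 37*I*sqrt(95)/17705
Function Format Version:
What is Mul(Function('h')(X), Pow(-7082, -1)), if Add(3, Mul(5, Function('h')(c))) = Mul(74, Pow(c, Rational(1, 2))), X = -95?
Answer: Add(Rational(3, 35410), Mul(Rational(-37, 17705), I, Pow(95, Rational(1, 2)))) ≈ Add(8.4722e-5, Mul(-0.020369, I))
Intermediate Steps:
Function('h')(c) = Add(Rational(-3, 5), Mul(Rational(74, 5), Pow(c, Rational(1, 2)))) (Function('h')(c) = Add(Rational(-3, 5), Mul(Rational(1, 5), Mul(74, Pow(c, Rational(1, 2))))) = Add(Rational(-3, 5), Mul(Rational(74, 5), Pow(c, Rational(1, 2)))))
Mul(Function('h')(X), Pow(-7082, -1)) = Mul(Add(Rational(-3, 5), Mul(Rational(74, 5), Pow(-95, Rational(1, 2)))), Pow(-7082, -1)) = Mul(Add(Rational(-3, 5), Mul(Rational(74, 5), Mul(I, Pow(95, Rational(1, 2))))), Rational(-1, 7082)) = Mul(Add(Rational(-3, 5), Mul(Rational(74, 5), I, Pow(95, Rational(1, 2)))), Rational(-1, 7082)) = Add(Rational(3, 35410), Mul(Rational(-37, 17705), I, Pow(95, Rational(1, 2))))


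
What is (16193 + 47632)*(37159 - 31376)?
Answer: 369099975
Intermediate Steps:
(16193 + 47632)*(37159 - 31376) = 63825*5783 = 369099975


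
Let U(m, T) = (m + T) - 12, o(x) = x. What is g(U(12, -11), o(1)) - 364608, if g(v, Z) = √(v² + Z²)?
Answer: -364608 + √122 ≈ -3.6460e+5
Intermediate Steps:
U(m, T) = -12 + T + m (U(m, T) = (T + m) - 12 = -12 + T + m)
g(v, Z) = √(Z² + v²)
g(U(12, -11), o(1)) - 364608 = √(1² + (-12 - 11 + 12)²) - 364608 = √(1 + (-11)²) - 364608 = √(1 + 121) - 364608 = √122 - 364608 = -364608 + √122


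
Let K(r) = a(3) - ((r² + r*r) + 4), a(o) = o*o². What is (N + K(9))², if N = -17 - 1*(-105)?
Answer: 2601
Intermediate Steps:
N = 88 (N = -17 + 105 = 88)
a(o) = o³
K(r) = 23 - 2*r² (K(r) = 3³ - ((r² + r*r) + 4) = 27 - ((r² + r²) + 4) = 27 - (2*r² + 4) = 27 - (4 + 2*r²) = 27 + (-4 - 2*r²) = 23 - 2*r²)
(N + K(9))² = (88 + (23 - 2*9²))² = (88 + (23 - 2*81))² = (88 + (23 - 162))² = (88 - 139)² = (-51)² = 2601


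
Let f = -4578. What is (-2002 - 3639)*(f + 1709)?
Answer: 16184029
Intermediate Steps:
(-2002 - 3639)*(f + 1709) = (-2002 - 3639)*(-4578 + 1709) = -5641*(-2869) = 16184029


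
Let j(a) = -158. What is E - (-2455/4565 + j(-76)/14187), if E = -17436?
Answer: -225836707645/12952731 ≈ -17435.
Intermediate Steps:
E - (-2455/4565 + j(-76)/14187) = -17436 - (-2455/4565 - 158/14187) = -17436 - (-2455*1/4565 - 158*1/14187) = -17436 - (-491/913 - 158/14187) = -17436 - 1*(-7110071/12952731) = -17436 + 7110071/12952731 = -225836707645/12952731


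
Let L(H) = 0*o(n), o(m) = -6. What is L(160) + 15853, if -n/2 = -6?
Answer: 15853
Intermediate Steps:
n = 12 (n = -2*(-6) = 12)
L(H) = 0 (L(H) = 0*(-6) = 0)
L(160) + 15853 = 0 + 15853 = 15853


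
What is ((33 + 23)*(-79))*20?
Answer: -88480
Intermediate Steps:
((33 + 23)*(-79))*20 = (56*(-79))*20 = -4424*20 = -88480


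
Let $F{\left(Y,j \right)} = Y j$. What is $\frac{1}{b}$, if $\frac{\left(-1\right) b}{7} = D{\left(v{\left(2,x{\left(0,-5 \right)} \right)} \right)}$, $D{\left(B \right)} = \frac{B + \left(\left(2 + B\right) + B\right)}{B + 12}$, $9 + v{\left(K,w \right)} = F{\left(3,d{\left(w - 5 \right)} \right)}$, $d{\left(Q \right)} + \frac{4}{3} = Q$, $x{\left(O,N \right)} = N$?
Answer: $- \frac{31}{889} \approx -0.034871$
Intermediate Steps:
$d{\left(Q \right)} = - \frac{4}{3} + Q$
$v{\left(K,w \right)} = -28 + 3 w$ ($v{\left(K,w \right)} = -9 + 3 \left(- \frac{4}{3} + \left(w - 5\right)\right) = -9 + 3 \left(- \frac{4}{3} + \left(-5 + w\right)\right) = -9 + 3 \left(- \frac{19}{3} + w\right) = -9 + \left(-19 + 3 w\right) = -28 + 3 w$)
$D{\left(B \right)} = \frac{2 + 3 B}{12 + B}$ ($D{\left(B \right)} = \frac{B + \left(2 + 2 B\right)}{12 + B} = \frac{2 + 3 B}{12 + B}$)
$b = - \frac{889}{31}$ ($b = - 7 \frac{2 + 3 \left(-28 + 3 \left(-5\right)\right)}{12 + \left(-28 + 3 \left(-5\right)\right)} = - 7 \frac{2 + 3 \left(-28 - 15\right)}{12 - 43} = - 7 \frac{2 + 3 \left(-43\right)}{12 - 43} = - 7 \frac{2 - 129}{-31} = - 7 \left(\left(- \frac{1}{31}\right) \left(-127\right)\right) = \left(-7\right) \frac{127}{31} = - \frac{889}{31} \approx -28.677$)
$\frac{1}{b} = \frac{1}{- \frac{889}{31}} = - \frac{31}{889}$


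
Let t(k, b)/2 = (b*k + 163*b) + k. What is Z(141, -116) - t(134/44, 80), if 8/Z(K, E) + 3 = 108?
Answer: -30692147/1155 ≈ -26573.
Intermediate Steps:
Z(K, E) = 8/105 (Z(K, E) = 8/(-3 + 108) = 8/105)
t(k, b) = 2*k + 326*b + 2*b*k (t(k, b) = 2*((b*k + 163*b) + k) = 2*((163*b + b*k) + k) = 2*(k + 163*b + b*k) = 2*k + 326*b + 2*b*k)
Z(141, -116) - t(134/44, 80) = 8/105 - (2*(134/44) + 326*80 + 2*80*(134/44)) = 8/105 - (2*(134*(1/44)) + 26080 + 2*80*(134*(1/44))) = 8/105 - (2*(67/22) + 26080 + 2*80*(67/22)) = 8/105 - (67/11 + 26080 + 5360/11) = 8/105 - 1*292307/11 = 8/105 - 292307/11 = -30692147/1155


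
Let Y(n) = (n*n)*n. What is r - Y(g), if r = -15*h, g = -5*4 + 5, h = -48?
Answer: 4095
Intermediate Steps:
g = -15 (g = -20 + 5 = -15)
Y(n) = n³ (Y(n) = n²*n = n³)
r = 720 (r = -15*(-48) = 720)
r - Y(g) = 720 - 1*(-15)³ = 720 - 1*(-3375) = 720 + 3375 = 4095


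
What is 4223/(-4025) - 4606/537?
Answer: -20806901/2161425 ≈ -9.6265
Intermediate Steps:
4223/(-4025) - 4606/537 = 4223*(-1/4025) - 4606*1/537 = -4223/4025 - 4606/537 = -20806901/2161425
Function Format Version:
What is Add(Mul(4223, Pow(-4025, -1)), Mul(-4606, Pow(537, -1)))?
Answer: Rational(-20806901, 2161425) ≈ -9.6265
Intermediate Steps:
Add(Mul(4223, Pow(-4025, -1)), Mul(-4606, Pow(537, -1))) = Add(Mul(4223, Rational(-1, 4025)), Mul(-4606, Rational(1, 537))) = Add(Rational(-4223, 4025), Rational(-4606, 537)) = Rational(-20806901, 2161425)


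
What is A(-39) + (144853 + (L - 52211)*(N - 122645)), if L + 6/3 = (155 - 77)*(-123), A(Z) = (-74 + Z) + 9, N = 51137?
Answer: 4419839705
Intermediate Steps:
A(Z) = -65 + Z
L = -9596 (L = -2 + (155 - 77)*(-123) = -2 + 78*(-123) = -2 - 9594 = -9596)
A(-39) + (144853 + (L - 52211)*(N - 122645)) = (-65 - 39) + (144853 + (-9596 - 52211)*(51137 - 122645)) = -104 + (144853 - 61807*(-71508)) = -104 + (144853 + 4419694956) = -104 + 4419839809 = 4419839705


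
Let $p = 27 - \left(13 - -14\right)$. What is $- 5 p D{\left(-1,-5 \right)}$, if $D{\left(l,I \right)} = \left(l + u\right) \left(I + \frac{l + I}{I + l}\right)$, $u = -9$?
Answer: $0$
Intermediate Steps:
$D{\left(l,I \right)} = \left(1 + I\right) \left(-9 + l\right)$ ($D{\left(l,I \right)} = \left(l - 9\right) \left(I + \frac{l + I}{I + l}\right) = \left(-9 + l\right) \left(I + \frac{I + l}{I + l}\right) = \left(-9 + l\right) \left(I + 1\right) = \left(-9 + l\right) \left(1 + I\right) = \left(1 + I\right) \left(-9 + l\right)$)
$p = 0$ ($p = 27 - \left(13 + 14\right) = 27 - 27 = 0$)
$- 5 p D{\left(-1,-5 \right)} = \left(-5\right) 0 \left(-9 - 1 - -45 - -5\right) = 0 \left(-9 - 1 + 45 + 5\right) = 0 \cdot 40 = 0$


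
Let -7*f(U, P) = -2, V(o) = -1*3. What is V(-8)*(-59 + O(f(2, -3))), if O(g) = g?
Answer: 1233/7 ≈ 176.14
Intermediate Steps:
V(o) = -3
f(U, P) = 2/7 (f(U, P) = -⅐*(-2) = 2/7)
V(-8)*(-59 + O(f(2, -3))) = -3*(-59 + 2/7) = -3*(-411/7) = 1233/7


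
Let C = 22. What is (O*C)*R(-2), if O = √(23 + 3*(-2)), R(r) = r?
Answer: -44*√17 ≈ -181.42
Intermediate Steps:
O = √17 (O = √(23 - 6) = √17 ≈ 4.1231)
(O*C)*R(-2) = (√17*22)*(-2) = (22*√17)*(-2) = -44*√17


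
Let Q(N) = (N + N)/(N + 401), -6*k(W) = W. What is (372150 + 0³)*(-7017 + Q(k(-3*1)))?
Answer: -2096934625350/803 ≈ -2.6114e+9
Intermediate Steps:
k(W) = -W/6
Q(N) = 2*N/(401 + N) (Q(N) = (2*N)/(401 + N) = 2*N/(401 + N))
(372150 + 0³)*(-7017 + Q(k(-3*1))) = (372150 + 0³)*(-7017 + 2*(-(-1)/2)/(401 - (-1)/2)) = (372150 + 0)*(-7017 + 2*(-⅙*(-3))/(401 - ⅙*(-3))) = 372150*(-7017 + 2*(½)/(401 + ½)) = 372150*(-7017 + 2*(½)/(803/2)) = 372150*(-7017 + 2*(½)*(2/803)) = 372150*(-7017 + 2/803) = 372150*(-5634649/803) = -2096934625350/803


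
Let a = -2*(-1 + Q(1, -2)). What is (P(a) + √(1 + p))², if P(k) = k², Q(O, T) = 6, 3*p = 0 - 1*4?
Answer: (300 + I*√3)²/9 ≈ 9999.7 + 115.47*I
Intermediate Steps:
p = -4/3 (p = (0 - 1*4)/3 = (0 - 4)/3 = (⅓)*(-4) = -4/3 ≈ -1.3333)
a = -10 (a = -2*(-1 + 6) = -2*5 = -10)
(P(a) + √(1 + p))² = ((-10)² + √(1 - 4/3))² = (100 + √(-⅓))² = (100 + I*√3/3)²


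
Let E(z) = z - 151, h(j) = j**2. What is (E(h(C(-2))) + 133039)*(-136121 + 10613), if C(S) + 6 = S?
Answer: -16686539616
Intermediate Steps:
C(S) = -6 + S
E(z) = -151 + z
(E(h(C(-2))) + 133039)*(-136121 + 10613) = ((-151 + (-6 - 2)**2) + 133039)*(-136121 + 10613) = ((-151 + (-8)**2) + 133039)*(-125508) = ((-151 + 64) + 133039)*(-125508) = (-87 + 133039)*(-125508) = 132952*(-125508) = -16686539616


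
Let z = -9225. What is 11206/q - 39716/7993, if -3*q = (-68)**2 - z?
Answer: -818735558/110695057 ≈ -7.3963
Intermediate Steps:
q = -13849/3 (q = -((-68)**2 - 1*(-9225))/3 = -(4624 + 9225)/3 = -1/3*13849 = -13849/3 ≈ -4616.3)
11206/q - 39716/7993 = 11206/(-13849/3) - 39716/7993 = 11206*(-3/13849) - 39716*1/7993 = -33618/13849 - 39716/7993 = -818735558/110695057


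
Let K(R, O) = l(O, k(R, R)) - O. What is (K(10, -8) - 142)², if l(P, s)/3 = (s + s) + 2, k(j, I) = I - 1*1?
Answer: 5476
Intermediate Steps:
k(j, I) = -1 + I (k(j, I) = I - 1 = -1 + I)
l(P, s) = 6 + 6*s (l(P, s) = 3*((s + s) + 2) = 3*(2*s + 2) = 3*(2 + 2*s) = 6 + 6*s)
K(R, O) = -O + 6*R (K(R, O) = (6 + 6*(-1 + R)) - O = (6 + (-6 + 6*R)) - O = 6*R - O = -O + 6*R)
(K(10, -8) - 142)² = ((-1*(-8) + 6*10) - 142)² = ((8 + 60) - 142)² = (68 - 142)² = (-74)² = 5476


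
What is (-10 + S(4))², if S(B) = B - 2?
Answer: 64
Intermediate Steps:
S(B) = -2 + B
(-10 + S(4))² = (-10 + (-2 + 4))² = (-10 + 2)² = (-8)² = 64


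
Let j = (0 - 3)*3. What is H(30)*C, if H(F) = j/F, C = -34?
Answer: 51/5 ≈ 10.200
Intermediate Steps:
j = -9 (j = -3*3 = -9)
H(F) = -9/F
H(30)*C = -9/30*(-34) = -9*1/30*(-34) = -3/10*(-34) = 51/5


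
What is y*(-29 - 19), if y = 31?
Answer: -1488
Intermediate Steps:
y*(-29 - 19) = 31*(-29 - 19) = 31*(-48) = -1488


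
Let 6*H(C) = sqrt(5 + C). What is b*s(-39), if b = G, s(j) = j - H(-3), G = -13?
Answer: 507 + 13*sqrt(2)/6 ≈ 510.06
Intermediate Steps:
H(C) = sqrt(5 + C)/6
s(j) = j - sqrt(2)/6 (s(j) = j - sqrt(5 - 3)/6 = j - sqrt(2)/6)
b = -13
b*s(-39) = -13*(-39 - sqrt(2)/6) = 507 + 13*sqrt(2)/6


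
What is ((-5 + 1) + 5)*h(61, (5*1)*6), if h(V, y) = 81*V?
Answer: 4941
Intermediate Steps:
((-5 + 1) + 5)*h(61, (5*1)*6) = ((-5 + 1) + 5)*(81*61) = (-4 + 5)*4941 = 1*4941 = 4941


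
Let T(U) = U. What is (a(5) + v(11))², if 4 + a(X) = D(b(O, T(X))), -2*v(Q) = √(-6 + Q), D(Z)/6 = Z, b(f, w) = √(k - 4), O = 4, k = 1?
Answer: (8 + √5 - 12*I*√3)²/4 ≈ -81.806 - 106.38*I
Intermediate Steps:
b(f, w) = I*√3 (b(f, w) = √(1 - 4) = √(-3) = I*√3)
D(Z) = 6*Z
v(Q) = -√(-6 + Q)/2
a(X) = -4 + 6*I*√3 (a(X) = -4 + 6*(I*√3) = -4 + 6*I*√3)
(a(5) + v(11))² = ((-4 + 6*I*√3) - √(-6 + 11)/2)² = ((-4 + 6*I*√3) - √5/2)² = (-4 - √5/2 + 6*I*√3)²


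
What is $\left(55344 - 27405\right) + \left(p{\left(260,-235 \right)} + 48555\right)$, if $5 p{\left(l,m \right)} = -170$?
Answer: $76460$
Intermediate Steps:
$p{\left(l,m \right)} = -34$ ($p{\left(l,m \right)} = \frac{1}{5} \left(-170\right) = -34$)
$\left(55344 - 27405\right) + \left(p{\left(260,-235 \right)} + 48555\right) = \left(55344 - 27405\right) + \left(-34 + 48555\right) = \left(55344 - 27405\right) + 48521 = 27939 + 48521 = 76460$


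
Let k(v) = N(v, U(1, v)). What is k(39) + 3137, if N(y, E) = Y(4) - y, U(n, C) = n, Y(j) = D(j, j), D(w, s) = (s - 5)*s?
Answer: 3094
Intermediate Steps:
D(w, s) = s*(-5 + s) (D(w, s) = (-5 + s)*s = s*(-5 + s))
Y(j) = j*(-5 + j)
N(y, E) = -4 - y (N(y, E) = 4*(-5 + 4) - y = 4*(-1) - y = -4 - y)
k(v) = -4 - v
k(39) + 3137 = (-4 - 1*39) + 3137 = (-4 - 39) + 3137 = -43 + 3137 = 3094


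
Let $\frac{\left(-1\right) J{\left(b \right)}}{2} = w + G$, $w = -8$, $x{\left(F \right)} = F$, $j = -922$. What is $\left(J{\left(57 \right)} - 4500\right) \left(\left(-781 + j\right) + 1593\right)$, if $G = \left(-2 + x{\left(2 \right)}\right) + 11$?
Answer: $495660$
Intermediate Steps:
$G = 11$ ($G = \left(-2 + 2\right) + 11 = 0 + 11 = 11$)
$J{\left(b \right)} = -6$ ($J{\left(b \right)} = - 2 \left(-8 + 11\right) = \left(-2\right) 3 = -6$)
$\left(J{\left(57 \right)} - 4500\right) \left(\left(-781 + j\right) + 1593\right) = \left(-6 - 4500\right) \left(\left(-781 - 922\right) + 1593\right) = - 4506 \left(-1703 + 1593\right) = \left(-4506\right) \left(-110\right) = 495660$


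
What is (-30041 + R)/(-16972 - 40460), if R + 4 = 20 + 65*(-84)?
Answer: 35485/57432 ≈ 0.61786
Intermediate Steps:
R = -5444 (R = -4 + (20 + 65*(-84)) = -4 + (20 - 5460) = -4 - 5440 = -5444)
(-30041 + R)/(-16972 - 40460) = (-30041 - 5444)/(-16972 - 40460) = -35485/(-57432) = -35485*(-1/57432) = 35485/57432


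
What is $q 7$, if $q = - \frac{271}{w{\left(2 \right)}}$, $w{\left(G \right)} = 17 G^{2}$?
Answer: $- \frac{1897}{68} \approx -27.897$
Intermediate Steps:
$q = - \frac{271}{68}$ ($q = - \frac{271}{17 \cdot 2^{2}} = - \frac{271}{17 \cdot 4} = - \frac{271}{68} \approx -3.9853$)
$q 7 = \left(- \frac{271}{68}\right) 7 = - \frac{1897}{68}$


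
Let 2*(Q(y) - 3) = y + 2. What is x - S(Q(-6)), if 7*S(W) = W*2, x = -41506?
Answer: -290544/7 ≈ -41506.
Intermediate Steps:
Q(y) = 4 + y/2 (Q(y) = 3 + (y + 2)/2 = 3 + (2 + y)/2 = 3 + (1 + y/2) = 4 + y/2)
S(W) = 2*W/7 (S(W) = (W*2)/7 = (2*W)/7 = 2*W/7)
x - S(Q(-6)) = -41506 - 2*(4 + (1/2)*(-6))/7 = -41506 - 2*(4 - 3)/7 = -41506 - 2/7 = -290544/7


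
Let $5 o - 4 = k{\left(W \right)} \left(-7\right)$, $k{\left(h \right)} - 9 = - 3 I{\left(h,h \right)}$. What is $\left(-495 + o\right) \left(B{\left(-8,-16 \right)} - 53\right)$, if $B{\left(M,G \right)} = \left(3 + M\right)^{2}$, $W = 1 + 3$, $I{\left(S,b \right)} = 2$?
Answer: $\frac{69776}{5} \approx 13955.0$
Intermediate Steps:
$W = 4$
$k{\left(h \right)} = 3$ ($k{\left(h \right)} = 9 - 6 = 3$)
$o = - \frac{17}{5}$ ($o = \frac{4}{5} + \frac{3 \left(-7\right)}{5} = \frac{4}{5} + \frac{1}{5} \left(-21\right) = \frac{4}{5} - \frac{21}{5} = - \frac{17}{5} \approx -3.4$)
$\left(-495 + o\right) \left(B{\left(-8,-16 \right)} - 53\right) = \left(-495 - \frac{17}{5}\right) \left(\left(3 - 8\right)^{2} - 53\right) = - \frac{2492 \left(\left(-5\right)^{2} - 53\right)}{5} = - \frac{2492 \left(25 - 53\right)}{5} = \left(- \frac{2492}{5}\right) \left(-28\right) = \frac{69776}{5}$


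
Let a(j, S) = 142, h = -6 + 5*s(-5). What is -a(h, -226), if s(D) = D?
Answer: -142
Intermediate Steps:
h = -31 (h = -6 + 5*(-5) = -6 - 25 = -31)
-a(h, -226) = -1*142 = -142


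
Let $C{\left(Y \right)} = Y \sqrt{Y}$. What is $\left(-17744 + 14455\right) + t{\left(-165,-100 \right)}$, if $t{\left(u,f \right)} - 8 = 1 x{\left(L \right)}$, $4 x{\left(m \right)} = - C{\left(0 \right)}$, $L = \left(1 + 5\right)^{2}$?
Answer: $-3281$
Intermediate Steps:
$C{\left(Y \right)} = Y^{\frac{3}{2}}$
$L = 36$ ($L = 6^{2} = 36$)
$x{\left(m \right)} = 0$ ($x{\left(m \right)} = \frac{\left(-1\right) 0^{\frac{3}{2}}}{4} = \frac{\left(-1\right) 0}{4} = \frac{1}{4} \cdot 0 = 0$)
$t{\left(u,f \right)} = 8$ ($t{\left(u,f \right)} = 8 + 1 \cdot 0 = 8 + 0 = 8$)
$\left(-17744 + 14455\right) + t{\left(-165,-100 \right)} = \left(-17744 + 14455\right) + 8 = -3289 + 8 = -3281$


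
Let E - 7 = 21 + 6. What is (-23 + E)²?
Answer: 121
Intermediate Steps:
E = 34 (E = 7 + (21 + 6) = 7 + 27 = 34)
(-23 + E)² = (-23 + 34)² = 11² = 121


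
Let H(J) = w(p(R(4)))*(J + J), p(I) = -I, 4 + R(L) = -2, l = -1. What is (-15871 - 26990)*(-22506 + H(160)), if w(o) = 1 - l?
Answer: 937198626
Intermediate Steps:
R(L) = -6 (R(L) = -4 - 2 = -6)
w(o) = 2 (w(o) = 1 - 1*(-1) = 1 + 1 = 2)
H(J) = 4*J (H(J) = 2*(J + J) = 2*(2*J) = 4*J)
(-15871 - 26990)*(-22506 + H(160)) = (-15871 - 26990)*(-22506 + 4*160) = -42861*(-22506 + 640) = -42861*(-21866) = 937198626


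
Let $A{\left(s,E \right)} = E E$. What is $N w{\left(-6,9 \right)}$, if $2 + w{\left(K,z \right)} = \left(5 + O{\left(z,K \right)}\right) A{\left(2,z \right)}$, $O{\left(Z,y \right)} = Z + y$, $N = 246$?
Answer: $158916$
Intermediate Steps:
$A{\left(s,E \right)} = E^{2}$
$w{\left(K,z \right)} = -2 + z^{2} \left(5 + K + z\right)$ ($w{\left(K,z \right)} = -2 + \left(5 + \left(z + K\right)\right) z^{2} = -2 + \left(5 + \left(K + z\right)\right) z^{2} = -2 + \left(5 + K + z\right) z^{2} = -2 + z^{2} \left(5 + K + z\right)$)
$N w{\left(-6,9 \right)} = 246 \left(-2 + 5 \cdot 9^{2} + 9^{2} \left(-6 + 9\right)\right) = 246 \left(-2 + 5 \cdot 81 + 81 \cdot 3\right) = 246 \left(-2 + 405 + 243\right) = 246 \cdot 646 = 158916$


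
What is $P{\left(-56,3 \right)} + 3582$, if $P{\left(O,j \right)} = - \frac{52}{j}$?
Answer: $\frac{10694}{3} \approx 3564.7$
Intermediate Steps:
$P{\left(-56,3 \right)} + 3582 = - \frac{52}{3} + 3582 = \frac{10694}{3}$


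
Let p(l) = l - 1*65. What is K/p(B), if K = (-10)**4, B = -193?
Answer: -5000/129 ≈ -38.760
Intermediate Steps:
p(l) = -65 + l (p(l) = l - 65 = -65 + l)
K = 10000
K/p(B) = 10000/(-65 - 193) = 10000/(-258) = 10000*(-1/258) = -5000/129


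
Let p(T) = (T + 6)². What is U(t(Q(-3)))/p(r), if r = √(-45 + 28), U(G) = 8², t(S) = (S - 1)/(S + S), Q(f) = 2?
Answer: 64/(6 + I*√17)² ≈ 0.43289 - 1.1273*I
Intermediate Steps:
t(S) = (-1 + S)/(2*S) (t(S) = (-1 + S)/((2*S)) = (-1 + S)*(1/(2*S)) = (-1 + S)/(2*S))
U(G) = 64
r = I*√17 (r = √(-17) = I*√17 ≈ 4.1231*I)
p(T) = (6 + T)²
U(t(Q(-3)))/p(r) = 64/((6 + I*√17)²) = 64/(6 + I*√17)²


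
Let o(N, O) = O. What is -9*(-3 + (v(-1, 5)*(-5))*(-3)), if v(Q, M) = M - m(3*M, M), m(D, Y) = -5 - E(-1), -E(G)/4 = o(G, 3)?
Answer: 297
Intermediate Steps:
E(G) = -12 (E(G) = -4*3 = -12)
m(D, Y) = 7 (m(D, Y) = -5 - 1*(-12) = -5 + 12 = 7)
v(Q, M) = -7 + M (v(Q, M) = M - 1*7 = M - 7 = -7 + M)
-9*(-3 + (v(-1, 5)*(-5))*(-3)) = -9*(-3 + ((-7 + 5)*(-5))*(-3)) = -9*(-3 - 2*(-5)*(-3)) = -9*(-3 + 10*(-3)) = -9*(-3 - 30) = -9*(-33) = 297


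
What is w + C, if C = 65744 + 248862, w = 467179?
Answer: 781785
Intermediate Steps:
C = 314606
w + C = 467179 + 314606 = 781785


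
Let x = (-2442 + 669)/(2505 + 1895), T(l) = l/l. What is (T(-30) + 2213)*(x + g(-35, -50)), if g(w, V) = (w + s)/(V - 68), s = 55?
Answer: -164507949/129800 ≈ -1267.4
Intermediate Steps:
T(l) = 1
x = -1773/4400 ≈ -0.40295
g(w, V) = (55 + w)/(-68 + V) (g(w, V) = (w + 55)/(V - 68) = (55 + w)/(-68 + V))
(T(-30) + 2213)*(x + g(-35, -50)) = (1 + 2213)*(-1773/4400 + (55 - 35)/(-68 - 50)) = 2214*(-1773/4400 + 20/(-118)) = 2214*(-1773/4400 - 1/118*20) = 2214*(-1773/4400 - 10/59) = 2214*(-148607/259600) = -164507949/129800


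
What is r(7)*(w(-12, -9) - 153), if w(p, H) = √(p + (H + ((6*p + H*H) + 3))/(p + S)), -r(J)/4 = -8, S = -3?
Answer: -4896 + 32*I*√305/5 ≈ -4896.0 + 111.77*I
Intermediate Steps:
r(J) = 32 (r(J) = -4*(-8) = 32)
w(p, H) = √(p + (3 + H + H² + 6*p)/(-3 + p)) (w(p, H) = √(p + (H + ((6*p + H*H) + 3))/(p - 3)) = √(p + (H + ((6*p + H²) + 3))/(-3 + p)) = √(p + (H + ((H² + 6*p) + 3))/(-3 + p)) = √(p + (H + (3 + H² + 6*p))/(-3 + p)) = √(p + (3 + H + H² + 6*p)/(-3 + p)))
r(7)*(w(-12, -9) - 153) = 32*(√((3 - 9 + (-9)² + (-12)² + 3*(-12))/(-3 - 12)) - 153) = 32*(√((3 - 9 + 81 + 144 - 36)/(-15)) - 153) = 32*(√(-1/15*183) - 153) = 32*(√(-61/5) - 153) = 32*(I*√305/5 - 153) = 32*(-153 + I*√305/5) = -4896 + 32*I*√305/5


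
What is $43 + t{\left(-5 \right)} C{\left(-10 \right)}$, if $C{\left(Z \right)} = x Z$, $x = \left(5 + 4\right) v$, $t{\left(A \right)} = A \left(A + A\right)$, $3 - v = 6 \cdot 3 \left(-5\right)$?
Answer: $-418457$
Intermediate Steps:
$v = 93$ ($v = 3 - 6 \cdot 3 \left(-5\right) = 3 - 18 \left(-5\right) = 3 - -90 = 3 + 90 = 93$)
$t{\left(A \right)} = 2 A^{2}$ ($t{\left(A \right)} = A 2 A = 2 A^{2}$)
$x = 837$ ($x = \left(5 + 4\right) 93 = 9 \cdot 93 = 837$)
$C{\left(Z \right)} = 837 Z$
$43 + t{\left(-5 \right)} C{\left(-10 \right)} = 43 + 2 \left(-5\right)^{2} \cdot 837 \left(-10\right) = 43 + 2 \cdot 25 \left(-8370\right) = 43 + 50 \left(-8370\right) = 43 - 418500 = -418457$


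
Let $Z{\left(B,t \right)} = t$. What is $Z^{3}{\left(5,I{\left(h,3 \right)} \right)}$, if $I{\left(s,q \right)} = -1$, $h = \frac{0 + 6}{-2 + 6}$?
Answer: $-1$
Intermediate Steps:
$h = \frac{3}{2}$ ($h = \frac{6}{4} = 6 \cdot \frac{1}{4} = \frac{3}{2} \approx 1.5$)
$Z^{3}{\left(5,I{\left(h,3 \right)} \right)} = \left(-1\right)^{3} = -1$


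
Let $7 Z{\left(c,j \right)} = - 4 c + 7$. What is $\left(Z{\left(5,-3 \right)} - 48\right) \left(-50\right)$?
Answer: $\frac{17450}{7} \approx 2492.9$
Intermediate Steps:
$Z{\left(c,j \right)} = 1 - \frac{4 c}{7}$ ($Z{\left(c,j \right)} = \frac{- 4 c + 7}{7} = \frac{7 - 4 c}{7} = 1 - \frac{4 c}{7}$)
$\left(Z{\left(5,-3 \right)} - 48\right) \left(-50\right) = \left(\left(1 - \frac{20}{7}\right) - 48\right) \left(-50\right) = \left(- \frac{13}{7} - 48\right) \left(-50\right) = \left(- \frac{349}{7}\right) \left(-50\right) = \frac{17450}{7}$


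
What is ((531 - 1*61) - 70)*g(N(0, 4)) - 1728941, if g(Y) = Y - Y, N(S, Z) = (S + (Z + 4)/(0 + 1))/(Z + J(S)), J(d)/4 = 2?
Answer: -1728941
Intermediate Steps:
J(d) = 8 (J(d) = 4*2 = 8)
N(S, Z) = (4 + S + Z)/(8 + Z) (N(S, Z) = (S + (Z + 4)/(0 + 1))/(Z + 8) = (S + (4 + Z)/1)/(8 + Z) = (S + (4 + Z)*1)/(8 + Z) = (S + (4 + Z))/(8 + Z) = (4 + S + Z)/(8 + Z))
g(Y) = 0
((531 - 1*61) - 70)*g(N(0, 4)) - 1728941 = ((531 - 1*61) - 70)*0 - 1728941 = ((531 - 61) - 70)*0 - 1728941 = (470 - 70)*0 - 1728941 = 400*0 - 1728941 = 0 - 1728941 = -1728941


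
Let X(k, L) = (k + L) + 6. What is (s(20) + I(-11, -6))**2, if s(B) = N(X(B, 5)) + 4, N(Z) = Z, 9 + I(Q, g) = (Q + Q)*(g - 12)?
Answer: 178084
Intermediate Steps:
X(k, L) = 6 + L + k (X(k, L) = (L + k) + 6 = 6 + L + k)
I(Q, g) = -9 + 2*Q*(-12 + g) (I(Q, g) = -9 + (Q + Q)*(g - 12) = -9 + (2*Q)*(-12 + g) = -9 + 2*Q*(-12 + g))
s(B) = 15 + B (s(B) = (6 + 5 + B) + 4 = (11 + B) + 4 = 15 + B)
(s(20) + I(-11, -6))**2 = ((15 + 20) + (-9 - 24*(-11) + 2*(-11)*(-6)))**2 = (35 + (-9 + 264 + 132))**2 = (35 + 387)**2 = 422**2 = 178084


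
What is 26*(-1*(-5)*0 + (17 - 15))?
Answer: 52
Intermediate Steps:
26*(-1*(-5)*0 + (17 - 15)) = 26*(5*0 + 2) = 26*(0 + 2) = 26*2 = 52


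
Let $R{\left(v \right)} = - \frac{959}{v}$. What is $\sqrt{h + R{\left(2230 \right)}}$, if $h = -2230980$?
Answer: $\frac{i \sqrt{11094442580570}}{2230} \approx 1493.6 i$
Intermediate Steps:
$\sqrt{h + R{\left(2230 \right)}} = \sqrt{-2230980 - \frac{959}{2230}} = \sqrt{- \frac{4975086359}{2230}} = \frac{i \sqrt{11094442580570}}{2230}$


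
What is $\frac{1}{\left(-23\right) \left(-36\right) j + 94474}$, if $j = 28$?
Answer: $\frac{1}{117658} \approx 8.4992 \cdot 10^{-6}$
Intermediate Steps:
$\frac{1}{\left(-23\right) \left(-36\right) j + 94474} = \frac{1}{\left(-23\right) \left(-36\right) 28 + 94474} = \frac{1}{828 \cdot 28 + 94474} = \frac{1}{23184 + 94474} = \frac{1}{117658}$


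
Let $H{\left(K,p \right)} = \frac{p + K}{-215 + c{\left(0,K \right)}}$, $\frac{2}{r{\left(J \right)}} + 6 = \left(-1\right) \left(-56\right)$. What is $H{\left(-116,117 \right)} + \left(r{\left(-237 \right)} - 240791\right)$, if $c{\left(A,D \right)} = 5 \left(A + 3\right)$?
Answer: $- \frac{48158193}{200} \approx -2.4079 \cdot 10^{5}$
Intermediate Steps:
$r{\left(J \right)} = \frac{1}{25}$ ($r{\left(J \right)} = \frac{2}{-6 - -56} = \frac{2}{-6 + 56} = \frac{2}{50} = 2 \cdot \frac{1}{50} = \frac{1}{25}$)
$c{\left(A,D \right)} = 15 + 5 A$ ($c{\left(A,D \right)} = 5 \left(3 + A\right) = 15 + 5 A$)
$H{\left(K,p \right)} = - \frac{K}{200} - \frac{p}{200}$ ($H{\left(K,p \right)} = \frac{p + K}{-215 + \left(15 + 5 \cdot 0\right)} = \frac{K + p}{-215 + \left(15 + 0\right)} = \frac{K + p}{-215 + 15} = \frac{K + p}{-200} = \left(K + p\right) \left(- \frac{1}{200}\right) = - \frac{K}{200} - \frac{p}{200}$)
$H{\left(-116,117 \right)} + \left(r{\left(-237 \right)} - 240791\right) = \left(\left(- \frac{1}{200}\right) \left(-116\right) - \frac{117}{200}\right) + \left(\frac{1}{25} - 240791\right) = \left(\frac{29}{50} - \frac{117}{200}\right) + \left(\frac{1}{25} - 240791\right) = - \frac{1}{200} - \frac{6019774}{25} = - \frac{48158193}{200}$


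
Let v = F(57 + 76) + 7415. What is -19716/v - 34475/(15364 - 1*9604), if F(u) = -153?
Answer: -36392161/4182912 ≈ -8.7002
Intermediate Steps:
v = 7262 (v = -153 + 7415 = 7262)
-19716/v - 34475/(15364 - 1*9604) = -19716/7262 - 34475/(15364 - 1*9604) = -19716*1/7262 - 34475/(15364 - 9604) = -9858/3631 - 34475/5760 = -9858/3631 - 34475*1/5760 = -9858/3631 - 6895/1152 = -36392161/4182912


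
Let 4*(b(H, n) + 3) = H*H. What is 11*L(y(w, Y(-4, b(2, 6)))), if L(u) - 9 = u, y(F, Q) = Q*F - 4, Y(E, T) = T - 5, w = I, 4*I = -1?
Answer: 297/4 ≈ 74.250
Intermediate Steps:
I = -¼ (I = (¼)*(-1) = -¼ ≈ -0.25000)
b(H, n) = -3 + H²/4 (b(H, n) = -3 + (H*H)/4 = -3 + H²/4)
w = -¼ ≈ -0.25000
Y(E, T) = -5 + T
y(F, Q) = -4 + F*Q (y(F, Q) = F*Q - 4 = -4 + F*Q)
L(u) = 9 + u
11*L(y(w, Y(-4, b(2, 6)))) = 11*(9 + (-4 - (-5 + (-3 + (¼)*2²))/4)) = 11*(9 + (-4 - (-5 + (-3 + (¼)*4))/4)) = 11*(9 + (-4 - (-5 + (-3 + 1))/4)) = 11*(9 + (-4 - (-5 - 2)/4)) = 11*(9 + (-4 - ¼*(-7))) = 11*(9 + (-4 + 7/4)) = 11*(9 - 9/4) = 11*(27/4) = 297/4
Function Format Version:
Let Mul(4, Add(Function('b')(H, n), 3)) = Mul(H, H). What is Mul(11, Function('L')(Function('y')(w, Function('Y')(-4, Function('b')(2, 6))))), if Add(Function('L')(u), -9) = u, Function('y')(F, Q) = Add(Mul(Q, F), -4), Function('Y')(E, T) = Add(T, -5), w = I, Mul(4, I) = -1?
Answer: Rational(297, 4) ≈ 74.250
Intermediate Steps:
I = Rational(-1, 4) (I = Mul(Rational(1, 4), -1) = Rational(-1, 4) ≈ -0.25000)
Function('b')(H, n) = Add(-3, Mul(Rational(1, 4), Pow(H, 2))) (Function('b')(H, n) = Add(-3, Mul(Rational(1, 4), Mul(H, H))) = Add(-3, Mul(Rational(1, 4), Pow(H, 2))))
w = Rational(-1, 4) ≈ -0.25000
Function('Y')(E, T) = Add(-5, T)
Function('y')(F, Q) = Add(-4, Mul(F, Q)) (Function('y')(F, Q) = Add(Mul(F, Q), -4) = Add(-4, Mul(F, Q)))
Function('L')(u) = Add(9, u)
Mul(11, Function('L')(Function('y')(w, Function('Y')(-4, Function('b')(2, 6))))) = Mul(11, Add(9, Add(-4, Mul(Rational(-1, 4), Add(-5, Add(-3, Mul(Rational(1, 4), Pow(2, 2)))))))) = Mul(11, Add(9, Add(-4, Mul(Rational(-1, 4), Add(-5, Add(-3, Mul(Rational(1, 4), 4))))))) = Mul(11, Add(9, Add(-4, Mul(Rational(-1, 4), Add(-5, Add(-3, 1)))))) = Mul(11, Add(9, Add(-4, Mul(Rational(-1, 4), Add(-5, -2))))) = Mul(11, Add(9, Add(-4, Mul(Rational(-1, 4), -7)))) = Mul(11, Add(9, Add(-4, Rational(7, 4)))) = Mul(11, Add(9, Rational(-9, 4))) = Mul(11, Rational(27, 4)) = Rational(297, 4)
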